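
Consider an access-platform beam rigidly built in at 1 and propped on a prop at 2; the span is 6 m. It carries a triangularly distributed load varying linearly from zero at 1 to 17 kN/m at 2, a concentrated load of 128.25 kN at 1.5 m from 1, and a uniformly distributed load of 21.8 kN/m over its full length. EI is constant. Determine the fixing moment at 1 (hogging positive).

Take the reaction at 2 as the redundant and release it; the primary structure is a cantilever fixed at 1.
Free-end deflection of the primary structure under the applied loading (downward +):
  triangular load, peak 17 at the free end: 11w₀L⁴/(120EI) = 2020/EI
  point load 128.25 at a = 1.5: Pa²(3L − a)/(6EI) = 793.5/EI
  UDL 21.8: wL⁴/(8EI) = 3532/EI
  δ_0 = 6345/EI
Tip deflection under a unit load at 2: L³/(3EI) = 72/EI.
Compatibility at 2: δ_0 − R_2·δ_{22} = 0, so R_2 = 6345/72 = 88.12 kN.
Moment equilibrium about 1: M_1 = Σ(load moments about 1) − R_2·L = 788.8 − 88.12×6 = 260 kN·m.

M_1 = 260 kN·m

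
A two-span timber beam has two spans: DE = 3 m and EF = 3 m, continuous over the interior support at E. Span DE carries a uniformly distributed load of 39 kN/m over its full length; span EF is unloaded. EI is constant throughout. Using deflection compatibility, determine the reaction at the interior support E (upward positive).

Take M_E as the redundant. Released structure: two simple spans DE and EF with a hinge at E.
Rotations at E on the released spans (each span's end-slope, ×1/EI):
  span DE: UDL 39: wL³/(24EI) = 43.88/EI
  relative rotation θ_0 = (43.88 + 0)/EI = 43.88/EI
A unit hogging moment at E produces rotation L₁/(3EI) + L₂/(3EI) = 2/EI.
Slope continuity at E: θ_0 = M_E·2/EI, so M_E = 43.88/2 = 21.94 kN·m (hogging).
Span DE, ΣM about D with M_E applied at E: R_E^{DE}·3 = 175.5 + 21.94, so R_E^{DE} = 65.81 kN and R_D = 117 − 65.81 = 51.19 kN.
Span EF, ΣM about F: R_E^{EF}·3 = 0 + 21.94, so R_E^{EF} = 7.312 kN and R_F = 0 − 7.312 = -7.312 kN.
R_E = 65.81 + 7.312 = 73.12 kN.

R_E = 73.12 kN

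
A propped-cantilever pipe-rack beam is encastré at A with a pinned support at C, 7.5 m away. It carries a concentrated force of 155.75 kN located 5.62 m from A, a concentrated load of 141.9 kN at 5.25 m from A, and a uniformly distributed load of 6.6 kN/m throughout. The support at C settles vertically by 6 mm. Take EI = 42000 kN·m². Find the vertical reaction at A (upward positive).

R_A = 152 kN

Choose R_C as the redundant. The primary structure is the cantilever fixed at A.
Deflection at C on the released cantilever, summing each load's contribution:
  point load 155.75 at a = 5.62: Pa²(3L − a)/(6EI) = 13840/EI
  point load 141.9 at a = 5.25: Pa²(3L − a)/(6EI) = 11244/EI
  UDL 6.6: wL⁴/(8EI) = 2610/EI
  δ_0 = 27694/EI
Flexibility coefficient — unit upward force at C: δ_{CC} = L³/(3EI) = 140.6/EI.
With EI = 42000 kN·m²: δ_0 = 0.65939 m and δ_{CC} = 0.003348 m/kN.
Compatibility — the beam at C must follow the support down by 0.006 m: δ_0 − R_C·δ_{CC} = 0.006, so R_C = (0.65939 − 0.006)/0.003348 = 195.1 kN.
Vertical equilibrium: R_A = ΣP − R_C = 347.1 − 195.1 = 152 kN.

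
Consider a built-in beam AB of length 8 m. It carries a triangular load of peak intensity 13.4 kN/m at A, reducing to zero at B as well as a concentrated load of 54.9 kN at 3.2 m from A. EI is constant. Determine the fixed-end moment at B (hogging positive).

Take the two fixed-end moments M_A, M_B as redundants; the released structure is the simple span AB.
Simple-span end rotations at A and B under the given loads:
  at A: triangular load, peak 13.4: w₀L³/(45EI) = 152.5/EI
  at B: triangular load, peak 13.4: 7w₀L³/(360EI) = 133.4/EI
  at A: point load 54.9 at a = 3.2: Pab(L + b)/(6LEI) = 224.9/EI
  at B: point load 54.9 at a = 3.2: Pab(L + a)/(6LEI) = 196.8/EI
  θ_A0 = 377.3/EI,  θ_B0 = 330.2/EI
Flexibility coefficients: a unit moment at one end gives L/(3EI) there and L/(6EI) at the far end, so f₁₁ = f₂₂ = 2.667/EI and f₁₂ = f₂₁ = 1.333/EI.
Compatibility — zero rotation at each built-in end:
  2.667 M_A + 1.333 M_B = 377.3
  1.333 M_A + 2.667 M_B = 330.2
Solving the pair gives M_A = 106.1 kN·m and M_B = 70.75 kN·m (hogging).

M_B = 70.75 kN·m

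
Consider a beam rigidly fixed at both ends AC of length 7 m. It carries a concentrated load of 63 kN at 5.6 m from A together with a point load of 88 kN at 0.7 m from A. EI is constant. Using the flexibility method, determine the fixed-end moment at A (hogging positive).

Release both end moments; the primary structure is a simply-supported span AC with redundants M_A and M_C.
On the primary (simply-supported) span, the end slopes from the loading are:
  at A: point load 63 at a = 5.6: Pab(L + b)/(6LEI) = 98.78/EI
  at C: point load 63 at a = 5.6: Pab(L + a)/(6LEI) = 148.2/EI
  at A: point load 88 at a = 0.7: Pab(L + b)/(6LEI) = 122.9/EI
  at C: point load 88 at a = 0.7: Pab(L + a)/(6LEI) = 71.15/EI
  θ_A0 = 221.7/EI,  θ_C0 = 219.3/EI
Flexibility coefficients: a unit moment at one end gives L/(3EI) there and L/(6EI) at the far end, so f₁₁ = f₂₂ = 2.333/EI and f₁₂ = f₂₁ = 1.167/EI.
Compatibility — zero rotation at each built-in end:
  2.333 M_A + 1.167 M_C = 221.7
  1.167 M_A + 2.333 M_C = 219.3
Solving the pair gives M_A = 64.01 kN·m and M_C = 61.99 kN·m (hogging).

M_A = 64.01 kN·m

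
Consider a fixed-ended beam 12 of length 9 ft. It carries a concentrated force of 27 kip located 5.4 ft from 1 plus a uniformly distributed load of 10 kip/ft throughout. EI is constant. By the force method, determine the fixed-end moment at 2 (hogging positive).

M_2 = 102.5 kip·ft

Take the two fixed-end moments M_1, M_2 as redundants; the released structure is the simple span 12.
On the primary (simply-supported) span, the end slopes from the loading are:
  at 1: point load 27 at a = 5.4: Pab(L + b)/(6LEI) = 122.5/EI
  at 2: point load 27 at a = 5.4: Pab(L + a)/(6LEI) = 140/EI
  at 1: UDL 10: wL³/(24EI) = 303.8/EI
  at 2: UDL 10: wL³/(24EI) = 303.8/EI
  θ_10 = 426.2/EI,  θ_20 = 443.7/EI
Flexibility coefficients: a unit moment at one end gives L/(3EI) there and L/(6EI) at the far end, so f₁₁ = f₂₂ = 3/EI and f₁₂ = f₂₁ = 1.5/EI.
Compatibility — zero rotation at each built-in end:
  3 M_1 + 1.5 M_2 = 426.2
  1.5 M_1 + 3 M_2 = 443.7
Solving the pair gives M_1 = 90.83 kip·ft and M_2 = 102.5 kip·ft (hogging).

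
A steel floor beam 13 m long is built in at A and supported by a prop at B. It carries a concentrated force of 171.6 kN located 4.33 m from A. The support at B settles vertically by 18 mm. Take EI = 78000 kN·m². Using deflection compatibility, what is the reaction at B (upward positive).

Remove the prop at B; the released (primary) structure is a cantilever built in at A.
Downward deflection at the released point B due to the loads:
  point load 171.6 at a = 4.33: Pa²(3L − a)/(6EI) = 18591/EI
Flexibility coefficient — unit upward force at B: δ_{BB} = L³/(3EI) = 732.3/EI.
With EI = 78000 kN·m²: δ_0 = 0.23834 m and δ_{BB} = 0.009389 m/kN.
Compatibility — the beam at B must follow the support down by 0.018 m: δ_0 − R_B·δ_{BB} = 0.018, so R_B = (0.23834 − 0.018)/0.009389 = 23.47 kN.

R_B = 23.47 kN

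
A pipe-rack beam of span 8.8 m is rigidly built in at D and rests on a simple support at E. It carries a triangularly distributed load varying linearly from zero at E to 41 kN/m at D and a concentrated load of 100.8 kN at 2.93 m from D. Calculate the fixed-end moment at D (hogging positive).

M_D = 375.9 kN·m

Remove the prop at E; the released (primary) structure is a cantilever built in at D.
Free-end deflection of the primary structure under the applied loading (downward +):
  triangular load, peak 41 at the fixed end: w₀L⁴/(30EI) = 8196/EI
  point load 100.8 at a = 2.93: Pa²(3L − a)/(6EI) = 3385/EI
  δ_0 = 11581/EI
Flexibility coefficient — unit upward force at E: δ_{EE} = L³/(3EI) = 227.2/EI.
The prop prevents deflection at E: R_E = δ_0/δ_{EE} = 11581/227.2 = 50.98 kN.
Moment equilibrium about D: M_D = Σ(load moments about D) − R_E·L = 824.5 − 50.98×8.8 = 375.9 kN·m.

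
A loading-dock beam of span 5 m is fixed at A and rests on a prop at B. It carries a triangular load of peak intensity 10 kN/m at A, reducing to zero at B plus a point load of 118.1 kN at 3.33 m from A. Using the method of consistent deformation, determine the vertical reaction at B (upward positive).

R_B = 66.13 kN

Release the roller at B. Primary structure: cantilever fixed at A.
Deflection at B on the released cantilever, summing each load's contribution:
  triangular load, peak 10 at the fixed end: w₀L⁴/(30EI) = 208.3/EI
  point load 118.1 at a = 3.33: Pa²(3L − a)/(6EI) = 2547/EI
  δ_0 = 2756/EI
Tip deflection under a unit load at B: L³/(3EI) = 41.67/EI.
Compatibility at B: δ_0 − R_B·δ_{BB} = 0, so R_B = 2756/41.67 = 66.13 kN.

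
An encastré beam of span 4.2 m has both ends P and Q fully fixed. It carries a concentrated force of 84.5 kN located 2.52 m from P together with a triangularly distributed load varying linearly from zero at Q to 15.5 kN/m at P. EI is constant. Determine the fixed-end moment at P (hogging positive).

M_P = 47.74 kN·m

Release both end moments; the primary structure is a simply-supported span PQ with redundants M_P and M_Q.
On the primary (simply-supported) span, the end slopes from the loading are:
  at P: point load 84.5 at a = 2.52: Pab(L + b)/(6LEI) = 83.47/EI
  at Q: point load 84.5 at a = 2.52: Pab(L + a)/(6LEI) = 95.4/EI
  at P: triangular load, peak 15.5: w₀L³/(45EI) = 25.52/EI
  at Q: triangular load, peak 15.5: 7w₀L³/(360EI) = 22.33/EI
  θ_P0 = 109/EI,  θ_Q0 = 117.7/EI
Flexibility coefficients: a unit moment at one end gives L/(3EI) there and L/(6EI) at the far end, so f₁₁ = f₂₂ = 1.4/EI and f₁₂ = f₂₁ = 0.7/EI.
Compatibility — zero rotation at each built-in end:
  1.4 M_P + 0.7 M_Q = 109
  0.7 M_P + 1.4 M_Q = 117.7
Solving the pair gives M_P = 47.74 kN·m and M_Q = 60.22 kN·m (hogging).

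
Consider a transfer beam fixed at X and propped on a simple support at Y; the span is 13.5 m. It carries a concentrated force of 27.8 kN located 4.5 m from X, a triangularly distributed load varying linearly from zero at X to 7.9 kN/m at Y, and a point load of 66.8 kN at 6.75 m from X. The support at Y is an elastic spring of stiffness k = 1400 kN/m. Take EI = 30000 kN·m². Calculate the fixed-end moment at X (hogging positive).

M_X = 341.2 kN·m

Choose R_Y as the redundant. The primary structure is the cantilever fixed at X.
Downward deflection at the released point Y due to the loads:
  point load 27.8 at a = 4.5: Pa²(3L − a)/(6EI) = 3378/EI
  triangular load, peak 7.9 at the free end: 11w₀L⁴/(120EI) = 24053/EI
  point load 66.8 at a = 6.75: Pa²(3L − a)/(6EI) = 17120/EI
  δ_0 = 44551/EI
Tip deflection under a unit load at Y: L³/(3EI) = 820.1/EI.
With EI = 30000 kN·m²: δ_0 = 1.485 m and δ_{YY} = 0.027338 m/kN.
Compatibility — the spring shortens by R_Y/k under the reaction it provides: δ_0 − R_Y·δ_{YY} = R_Y/k. With 1/k = 0.000714 m/kN, R_Y = δ_0 / (δ_{YY} + 1/k) = 1.485 / (0.027338 + 0.000714) = 52.94 kN.
Moment equilibrium about X: M_X = Σ(load moments about X) − R_Y·L = 1056 − 52.94×13.5 = 341.2 kN·m.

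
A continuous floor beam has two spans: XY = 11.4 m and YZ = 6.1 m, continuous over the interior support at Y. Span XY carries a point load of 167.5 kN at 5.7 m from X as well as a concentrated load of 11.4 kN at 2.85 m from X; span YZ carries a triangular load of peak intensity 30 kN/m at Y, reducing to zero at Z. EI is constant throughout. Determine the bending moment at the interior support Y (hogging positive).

Take M_Y as the redundant. Released structure: two simple spans XY and YZ with a hinge at Y.
Discontinuity in slope at Y on the released structure — sum the simple-span end rotations:
  span XY: point load 167.5 at a = 5.7: Pab(L + a)/(6LEI) = 1361/EI
  span XY: point load 11.4 at a = 2.85: Pab(L + a)/(6LEI) = 57.87/EI
  span YZ: triangular load, peak 30: w₀L³/(45EI) = 151.3/EI
  relative rotation θ_0 = (1418 + 151.3)/EI = 1570/EI
A unit hogging moment at Y produces rotation L₁/(3EI) + L₂/(3EI) = 5.833/EI.
Slope continuity at Y: θ_0 = M_Y·5.833/EI, so M_Y = 1570/5.833 = 269.1 kN·m (hogging).

M_Y = 269.1 kN·m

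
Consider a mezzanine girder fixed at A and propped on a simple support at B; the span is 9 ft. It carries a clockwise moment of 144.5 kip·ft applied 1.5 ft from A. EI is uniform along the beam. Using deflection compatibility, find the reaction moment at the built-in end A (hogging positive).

Choose R_B as the redundant. The primary structure is the cantilever fixed at A.
Deflection at B on the released cantilever, summing each load's contribution:
  clockwise couple 144.5 at a = 1.5: M₀a(2L − a)/(2EI) = 1788/EI
Tip deflection under a unit load at B: L³/(3EI) = 243/EI.
Compatibility at B: δ_0 − R_B·δ_{BB} = 0, so R_B = 1788/243 = 7.359 kip.
Moment equilibrium about A: M_A = Σ(load moments about A) − R_B·L = 144.5 − 7.359×9 = 78.27 kip·ft.

M_A = 78.27 kip·ft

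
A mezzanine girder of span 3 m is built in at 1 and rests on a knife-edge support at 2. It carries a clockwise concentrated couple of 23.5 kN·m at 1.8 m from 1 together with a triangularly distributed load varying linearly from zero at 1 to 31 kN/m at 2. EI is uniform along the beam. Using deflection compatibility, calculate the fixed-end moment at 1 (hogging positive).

M_1 = 10.16 kN·m

Release the roller at 2. Primary structure: cantilever fixed at 1.
Primary-structure tip deflection at 2 by superposition:
  clockwise couple 23.5 at a = 1.8: M₀a(2L − a)/(2EI) = 88.83/EI
  triangular load, peak 31 at the free end: 11w₀L⁴/(120EI) = 230.2/EI
  δ_0 = 319/EI
Tip deflection under a unit load at 2: L³/(3EI) = 9/EI.
Compatibility at 2: δ_0 − R_2·δ_{22} = 0, so R_2 = 319/9 = 35.45 kN.
Moment equilibrium about 1: M_1 = Σ(load moments about 1) − R_2·L = 116.5 − 35.45×3 = 10.16 kN·m.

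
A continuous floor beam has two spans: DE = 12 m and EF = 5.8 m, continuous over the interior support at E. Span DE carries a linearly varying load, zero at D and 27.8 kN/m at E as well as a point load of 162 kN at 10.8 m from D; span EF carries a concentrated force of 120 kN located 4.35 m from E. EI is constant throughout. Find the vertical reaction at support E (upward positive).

R_E = 368.5 kN

Release continuity at E by inserting a hinge; the redundant is the internal moment M_E. The primary structure is two simply-supported spans DE and EF.
End slopes at the hinge E, treating each span as simply supported:
  span DE: triangular load, peak 27.8: w₀L³/(45EI) = 1068/EI
  span DE: point load 162 at a = 10.8: Pab(L + a)/(6LEI) = 664.8/EI
  span EF: point load 120 at a = 4.35: Pab(L + b)/(6LEI) = 157.7/EI
  relative rotation θ_0 = (1732 + 157.7)/EI = 1890/EI
A unit hogging moment at E produces rotation L₁/(3EI) + L₂/(3EI) = 5.933/EI.
Compatibility: M_E·(L₁+L₂)/(3EI) = θ_0, giving M_E = 318.5 kN·m (hogging).
Span DE, ΣM about D with M_E applied at E: R_E^{DE}·12 = 3084 + 318.5, so R_E^{DE} = 283.5 kN and R_D = 328.8 − 283.5 = 45.25 kN.
Span EF, ΣM about F: R_E^{EF}·5.8 = 174 + 318.5, so R_E^{EF} = 84.92 kN and R_F = 120 − 84.92 = 35.08 kN.
R_E = 283.5 + 84.92 = 368.5 kN.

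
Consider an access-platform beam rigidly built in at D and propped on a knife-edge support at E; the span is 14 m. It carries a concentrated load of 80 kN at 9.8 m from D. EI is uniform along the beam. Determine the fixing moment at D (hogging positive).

M_D = 152.9 kN·m

Take the reaction at E as the redundant and release it; the primary structure is a cantilever fixed at D.
Deflection at E on the released cantilever, summing each load's contribution:
  point load 80 at a = 9.8: Pa²(3L − a)/(6EI) = 41233/EI
Flexibility coefficient — unit upward force at E: δ_{EE} = L³/(3EI) = 914.7/EI.
Compatibility at E: δ_0 − R_E·δ_{EE} = 0, so R_E = 41233/914.7 = 45.08 kN.
Moment equilibrium about D: M_D = Σ(load moments about D) − R_E·L = 784 − 45.08×14 = 152.9 kN·m.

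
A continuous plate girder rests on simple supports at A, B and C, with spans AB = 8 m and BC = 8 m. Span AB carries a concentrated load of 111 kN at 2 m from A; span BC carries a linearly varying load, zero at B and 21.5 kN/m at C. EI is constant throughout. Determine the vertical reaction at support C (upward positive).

Insert a hinge at B; M_B is the redundant, and each span becomes simply supported.
Rotations at B on the released spans (each span's end-slope, ×1/EI):
  span AB: point load 111 at a = 2: Pab(L + a)/(6LEI) = 277.5/EI
  span BC: triangular load, peak 21.5: 7w₀L³/(360EI) = 214/EI
  relative rotation θ_0 = (277.5 + 214)/EI = 491.5/EI
A unit hogging moment at B produces rotation L₁/(3EI) + L₂/(3EI) = 5.333/EI.
Compatibility: M_B·(L₁+L₂)/(3EI) = θ_0, giving M_B = 92.16 kN·m (hogging).
Span BC, ΣM about C: R_B^{BC}·8 = 229.3 + 92.16, so R_B^{BC} = 40.19 kN and R_C = 86 − 40.19 = 45.81 kN.

R_C = 45.81 kN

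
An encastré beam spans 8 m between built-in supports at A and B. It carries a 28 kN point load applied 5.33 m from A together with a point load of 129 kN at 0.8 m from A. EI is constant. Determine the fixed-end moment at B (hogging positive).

M_B = 42.47 kN·m

Take the two fixed-end moments M_A, M_B as redundants; the released structure is the simple span AB.
End rotations of the released simple span under the applied load (×1/EI):
  at A: point load 28 at a = 5.33: Pab(L + b)/(6LEI) = 88.58/EI
  at B: point load 28 at a = 5.33: Pab(L + a)/(6LEI) = 110.7/EI
  at A: point load 129 at a = 0.8: Pab(L + b)/(6LEI) = 235.3/EI
  at B: point load 129 at a = 0.8: Pab(L + a)/(6LEI) = 136.2/EI
  θ_A0 = 323.9/EI,  θ_B0 = 246.9/EI
Flexibility coefficients: a unit moment at one end gives L/(3EI) there and L/(6EI) at the far end, so f₁₁ = f₂₂ = 2.667/EI and f₁₂ = f₂₁ = 1.333/EI.
Compatibility — zero rotation at each built-in end:
  2.667 M_A + 1.333 M_B = 323.9
  1.333 M_A + 2.667 M_B = 246.9
Solving the pair gives M_A = 100.2 kN·m and M_B = 42.47 kN·m (hogging).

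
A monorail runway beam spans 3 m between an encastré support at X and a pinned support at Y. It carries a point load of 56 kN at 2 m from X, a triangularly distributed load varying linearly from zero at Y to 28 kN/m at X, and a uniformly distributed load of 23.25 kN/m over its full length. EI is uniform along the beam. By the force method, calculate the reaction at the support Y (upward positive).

Take the reaction at Y as the redundant and release it; the primary structure is a cantilever fixed at X.
Free-end deflection of the primary structure under the applied loading (downward +):
  point load 56 at a = 2: Pa²(3L − a)/(6EI) = 261.3/EI
  triangular load, peak 28 at the fixed end: w₀L⁴/(30EI) = 75.6/EI
  UDL 23.25: wL⁴/(8EI) = 235.4/EI
  δ_0 = 572.3/EI
Flexibility coefficient — unit upward force at Y: δ_{YY} = L³/(3EI) = 9/EI.
Compatibility at Y: δ_0 − R_Y·δ_{YY} = 0, so R_Y = 572.3/9 = 63.59 kN.

R_Y = 63.59 kN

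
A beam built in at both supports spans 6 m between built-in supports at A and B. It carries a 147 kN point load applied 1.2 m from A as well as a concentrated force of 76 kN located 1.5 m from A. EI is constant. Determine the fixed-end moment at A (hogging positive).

M_A = 177 kN·m

Take the two fixed-end moments M_A, M_B as redundants; the released structure is the simple span AB.
End rotations of the released simple span under the applied load (×1/EI):
  at A: point load 147 at a = 1.2: Pab(L + b)/(6LEI) = 254/EI
  at B: point load 147 at a = 1.2: Pab(L + a)/(6LEI) = 169.3/EI
  at A: point load 76 at a = 1.5: Pab(L + b)/(6LEI) = 149.6/EI
  at B: point load 76 at a = 1.5: Pab(L + a)/(6LEI) = 106.9/EI
  θ_A0 = 403.6/EI,  θ_B0 = 276.2/EI
Flexibility coefficients: a unit moment at one end gives L/(3EI) there and L/(6EI) at the far end, so f₁₁ = f₂₂ = 2/EI and f₁₂ = f₂₁ = 1/EI.
Compatibility — zero rotation at each built-in end:
  2 M_A + 1 M_B = 403.6
  1 M_A + 2 M_B = 276.2
Solving the pair gives M_A = 177 kN·m and M_B = 49.6 kN·m (hogging).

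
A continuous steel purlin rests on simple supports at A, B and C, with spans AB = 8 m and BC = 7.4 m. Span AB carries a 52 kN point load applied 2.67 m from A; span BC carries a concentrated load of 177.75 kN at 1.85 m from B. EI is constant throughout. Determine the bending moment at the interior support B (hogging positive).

M_B = 135.7 kN·m

Take M_B as the redundant. Released structure: two simple spans AB and BC with a hinge at B.
End slopes at the hinge B, treating each span as simply supported:
  span AB: point load 52 at a = 2.67: Pab(L + a)/(6LEI) = 164.5/EI
  span BC: point load 177.75 at a = 1.85: Pab(L + b)/(6LEI) = 532.3/EI
  relative rotation θ_0 = (164.5 + 532.3)/EI = 696.8/EI
A unit hogging moment at B produces rotation L₁/(3EI) + L₂/(3EI) = 5.133/EI.
Slope continuity at B: θ_0 = M_B·5.133/EI, so M_B = 696.8/5.133 = 135.7 kN·m (hogging).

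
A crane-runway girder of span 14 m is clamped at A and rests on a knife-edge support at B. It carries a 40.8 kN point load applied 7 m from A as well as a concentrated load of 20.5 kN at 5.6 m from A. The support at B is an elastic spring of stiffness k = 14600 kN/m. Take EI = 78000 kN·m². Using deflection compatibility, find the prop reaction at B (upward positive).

R_B = 16.92 kN

Release the roller at B. Primary structure: cantilever fixed at A.
Deflection at B on the released cantilever, summing each load's contribution:
  point load 40.8 at a = 7: Pa²(3L − a)/(6EI) = 11662/EI
  point load 20.5 at a = 5.6: Pa²(3L − a)/(6EI) = 3900/EI
  δ_0 = 15562/EI
Flexibility coefficient — unit upward force at B: δ_{BB} = L³/(3EI) = 914.7/EI.
With EI = 78000 kN·m²: δ_0 = 0.19951 m and δ_{BB} = 0.011726 m/kN.
Compatibility — the spring shortens by R_B/k under the reaction it provides: δ_0 − R_B·δ_{BB} = R_B/k. With 1/k = 0.000068 m/kN, R_B = δ_0 / (δ_{BB} + 1/k) = 0.19951 / (0.011726 + 0.000068) = 16.92 kN.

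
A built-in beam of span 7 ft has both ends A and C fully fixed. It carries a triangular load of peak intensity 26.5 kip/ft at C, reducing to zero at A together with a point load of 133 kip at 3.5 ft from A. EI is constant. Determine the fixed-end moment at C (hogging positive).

Release both end moments; the primary structure is a simply-supported span AC with redundants M_A and M_C.
Simple-span end rotations at A and C under the given loads:
  at A: triangular load, peak 26.5: 7w₀L³/(360EI) = 176.7/EI
  at C: triangular load, peak 26.5: w₀L³/(45EI) = 202/EI
  at A: point load 133 at a = 3.5: Pab(L + b)/(6LEI) = 407.3/EI
  at C: point load 133 at a = 3.5: Pab(L + a)/(6LEI) = 407.3/EI
  θ_A0 = 584.1/EI,  θ_C0 = 609.3/EI
Flexibility coefficients: a unit moment at one end gives L/(3EI) there and L/(6EI) at the far end, so f₁₁ = f₂₂ = 2.333/EI and f₁₂ = f₂₁ = 1.167/EI.
Compatibility — zero rotation at each built-in end:
  2.333 M_A + 1.167 M_C = 584.1
  1.167 M_A + 2.333 M_C = 609.3
Solving the pair gives M_A = 159.7 kip·ft and M_C = 181.3 kip·ft (hogging).

M_C = 181.3 kip·ft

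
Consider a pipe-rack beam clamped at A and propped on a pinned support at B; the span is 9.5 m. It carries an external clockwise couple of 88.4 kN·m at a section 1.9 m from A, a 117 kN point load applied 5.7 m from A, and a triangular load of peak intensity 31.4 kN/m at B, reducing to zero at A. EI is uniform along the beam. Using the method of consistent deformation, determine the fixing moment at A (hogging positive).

M_A = 392.7 kN·m

Take the reaction at B as the redundant and release it; the primary structure is a cantilever fixed at A.
Free-end deflection of the primary structure under the applied loading (downward +):
  clockwise couple 88.4 at a = 1.9: M₀a(2L − a)/(2EI) = 1436/EI
  point load 117 at a = 5.7: Pa²(3L − a)/(6EI) = 14445/EI
  triangular load, peak 31.4 at the free end: 11w₀L⁴/(120EI) = 23444/EI
  δ_0 = 39325/EI
Tip deflection under a unit load at B: L³/(3EI) = 285.8/EI.
The prop prevents deflection at B: R_B = δ_0/δ_{BB} = 39325/285.8 = 137.6 kN.
Moment equilibrium about A: M_A = Σ(load moments about A) − R_B·L = 1700 − 137.6×9.5 = 392.7 kN·m.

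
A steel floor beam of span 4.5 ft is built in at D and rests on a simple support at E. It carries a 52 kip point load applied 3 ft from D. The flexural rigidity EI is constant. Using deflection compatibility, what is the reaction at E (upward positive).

Choose R_E as the redundant. The primary structure is the cantilever fixed at D.
Deflection at E on the released cantilever, summing each load's contribution:
  point load 52 at a = 3: Pa²(3L − a)/(6EI) = 819/EI
Tip deflection under a unit load at E: L³/(3EI) = 30.38/EI.
Compatibility at E: δ_0 − R_E·δ_{EE} = 0, so R_E = 819/30.38 = 26.96 kip.

R_E = 26.96 kip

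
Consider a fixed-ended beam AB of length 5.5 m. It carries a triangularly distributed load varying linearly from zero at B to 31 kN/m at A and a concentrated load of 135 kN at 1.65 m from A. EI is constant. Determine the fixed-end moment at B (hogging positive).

Release both end moments; the primary structure is a simply-supported span AB with redundants M_A and M_B.
Simple-span end rotations at A and B under the given loads:
  at A: triangular load, peak 31: w₀L³/(45EI) = 114.6/EI
  at B: triangular load, peak 31: 7w₀L³/(360EI) = 100.3/EI
  at A: point load 135 at a = 1.65: Pab(L + b)/(6LEI) = 243/EI
  at B: point load 135 at a = 1.65: Pab(L + a)/(6LEI) = 185.8/EI
  θ_A0 = 357.6/EI,  θ_B0 = 286.1/EI
Flexibility coefficients: a unit moment at one end gives L/(3EI) there and L/(6EI) at the far end, so f₁₁ = f₂₂ = 1.833/EI and f₁₂ = f₂₁ = 0.9167/EI.
Compatibility — zero rotation at each built-in end:
  1.833 M_A + 0.9167 M_B = 357.6
  0.9167 M_A + 1.833 M_B = 286.1
Solving the pair gives M_A = 156 kN·m and M_B = 78.04 kN·m (hogging).

M_B = 78.04 kN·m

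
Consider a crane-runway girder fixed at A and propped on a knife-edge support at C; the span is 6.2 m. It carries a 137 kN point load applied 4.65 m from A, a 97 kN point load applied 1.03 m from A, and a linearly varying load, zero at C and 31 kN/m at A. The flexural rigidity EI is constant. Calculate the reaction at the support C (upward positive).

Remove the prop at C; the released (primary) structure is a cantilever built in at A.
Deflection at C on the released cantilever, summing each load's contribution:
  point load 137 at a = 4.65: Pa²(3L − a)/(6EI) = 6887/EI
  point load 97 at a = 1.03: Pa²(3L − a)/(6EI) = 301.3/EI
  triangular load, peak 31 at the fixed end: w₀L⁴/(30EI) = 1527/EI
  δ_0 = 8716/EI
Tip deflection under a unit load at C: L³/(3EI) = 79.44/EI.
The prop prevents deflection at C: R_C = δ_0/δ_{CC} = 8716/79.44 = 109.7 kN.

R_C = 109.7 kN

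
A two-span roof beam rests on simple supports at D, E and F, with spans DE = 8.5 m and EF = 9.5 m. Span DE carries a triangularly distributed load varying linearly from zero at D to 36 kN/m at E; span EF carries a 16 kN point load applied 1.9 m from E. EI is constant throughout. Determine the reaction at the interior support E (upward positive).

R_E = 135.6 kN

Release continuity at E by inserting a hinge; the redundant is the internal moment M_E. The primary structure is two simply-supported spans DE and EF.
End slopes at the hinge E, treating each span as simply supported:
  span DE: triangular load, peak 36: w₀L³/(45EI) = 491.3/EI
  span EF: point load 16 at a = 1.9: Pab(L + b)/(6LEI) = 69.31/EI
  relative rotation θ_0 = (491.3 + 69.31)/EI = 560.6/EI
A unit hogging moment at E produces rotation L₁/(3EI) + L₂/(3EI) = 6/EI.
Slope continuity at E: θ_0 = M_E·6/EI, so M_E = 560.6/6 = 93.44 kN·m (hogging).
Span DE, ΣM about D with M_E applied at E: R_E^{DE}·8.5 = 867 + 93.44, so R_E^{DE} = 113 kN and R_D = 153 − 113 = 40.01 kN.
Span EF, ΣM about F: R_E^{EF}·9.5 = 121.6 + 93.44, so R_E^{EF} = 22.64 kN and R_F = 16 − 22.64 = -6.635 kN.
R_E = 113 + 22.64 = 135.6 kN.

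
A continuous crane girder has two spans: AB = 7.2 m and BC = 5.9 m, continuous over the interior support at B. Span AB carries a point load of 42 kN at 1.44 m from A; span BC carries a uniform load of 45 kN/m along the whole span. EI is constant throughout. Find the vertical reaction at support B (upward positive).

Take M_B as the redundant. Released structure: two simple spans AB and BC with a hinge at B.
Discontinuity in slope at B on the released structure — sum the simple-span end rotations:
  span AB: point load 42 at a = 1.44: Pab(L + a)/(6LEI) = 69.67/EI
  span BC: UDL 45: wL³/(24EI) = 385.1/EI
  relative rotation θ_0 = (69.67 + 385.1)/EI = 454.8/EI
A unit hogging moment at B produces rotation L₁/(3EI) + L₂/(3EI) = 4.367/EI.
Compatibility: M_B·(L₁+L₂)/(3EI) = θ_0, giving M_B = 104.1 kN·m (hogging).
Span AB, ΣM about A with M_B applied at B: R_B^{AB}·7.2 = 60.48 + 104.1, so R_B^{AB} = 22.86 kN and R_A = 42 − 22.86 = 19.14 kN.
Span BC, ΣM about C: R_B^{BC}·5.9 = 783.2 + 104.1, so R_B^{BC} = 150.4 kN and R_C = 265.5 − 150.4 = 115.1 kN.
R_B = 22.86 + 150.4 = 173.3 kN.

R_B = 173.3 kN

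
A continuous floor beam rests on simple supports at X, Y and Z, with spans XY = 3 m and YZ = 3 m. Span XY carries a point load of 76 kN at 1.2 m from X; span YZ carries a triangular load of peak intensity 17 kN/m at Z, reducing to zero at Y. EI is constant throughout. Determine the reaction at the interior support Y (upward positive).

Take M_Y as the redundant. Released structure: two simple spans XY and YZ with a hinge at Y.
End slopes at the hinge Y, treating each span as simply supported:
  span XY: point load 76 at a = 1.2: Pab(L + a)/(6LEI) = 38.3/EI
  span YZ: triangular load, peak 17: 7w₀L³/(360EI) = 8.925/EI
  relative rotation θ_0 = (38.3 + 8.925)/EI = 47.23/EI
A unit hogging moment at Y produces rotation L₁/(3EI) + L₂/(3EI) = 2/EI.
Slope continuity at Y: θ_0 = M_Y·2/EI, so M_Y = 47.23/2 = 23.61 kN·m (hogging).
Span XY, ΣM about X with M_Y applied at Y: R_Y^{XY}·3 = 91.2 + 23.61, so R_Y^{XY} = 38.27 kN and R_X = 76 − 38.27 = 37.73 kN.
Span YZ, ΣM about Z: R_Y^{YZ}·3 = 25.5 + 23.61, so R_Y^{YZ} = 16.37 kN and R_Z = 25.5 − 16.37 = 9.129 kN.
R_Y = 38.27 + 16.37 = 54.64 kN.

R_Y = 54.64 kN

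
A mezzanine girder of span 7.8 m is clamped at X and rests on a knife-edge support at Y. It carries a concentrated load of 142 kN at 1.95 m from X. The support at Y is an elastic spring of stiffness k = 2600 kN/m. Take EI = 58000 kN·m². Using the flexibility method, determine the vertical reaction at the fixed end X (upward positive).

Release the roller at Y. Primary structure: cantilever fixed at X.
Downward deflection at the released point Y due to the loads:
  point load 142 at a = 1.95: Pa²(3L − a)/(6EI) = 1930/EI
Flexibility coefficient — unit upward force at Y: δ_{YY} = L³/(3EI) = 158.2/EI.
With EI = 58000 kN·m²: δ_0 = 0.033282 m and δ_{YY} = 0.002727 m/kN.
Compatibility — the spring shortens by R_Y/k under the reaction it provides: δ_0 − R_Y·δ_{YY} = R_Y/k. With 1/k = 0.000385 m/kN, R_Y = δ_0 / (δ_{YY} + 1/k) = 0.033282 / (0.002727 + 0.000385) = 10.69 kN.
Vertical equilibrium: R_X = ΣP − R_Y = 142 − 10.69 = 131.3 kN.

R_X = 131.3 kN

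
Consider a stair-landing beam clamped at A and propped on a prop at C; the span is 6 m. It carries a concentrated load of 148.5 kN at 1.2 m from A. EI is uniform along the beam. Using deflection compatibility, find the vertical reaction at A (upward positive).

Remove the prop at C; the released (primary) structure is a cantilever built in at A.
Deflection at C on the released cantilever, summing each load's contribution:
  point load 148.5 at a = 1.2: Pa²(3L − a)/(6EI) = 598.8/EI
Tip deflection under a unit load at C: L³/(3EI) = 72/EI.
Compatibility at C: δ_0 − R_C·δ_{CC} = 0, so R_C = 598.8/72 = 8.316 kN.
Vertical equilibrium: R_A = ΣP − R_C = 148.5 − 8.316 = 140.2 kN.

R_A = 140.2 kN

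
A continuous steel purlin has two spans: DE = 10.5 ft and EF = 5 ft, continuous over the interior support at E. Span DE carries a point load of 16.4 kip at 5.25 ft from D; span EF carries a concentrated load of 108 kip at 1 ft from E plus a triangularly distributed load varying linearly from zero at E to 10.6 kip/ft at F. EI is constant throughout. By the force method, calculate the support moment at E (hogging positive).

Take M_E as the redundant. Released structure: two simple spans DE and EF with a hinge at E.
End slopes at the hinge E, treating each span as simply supported:
  span DE: point load 16.4 at a = 5.25: Pab(L + a)/(6LEI) = 113/EI
  span EF: point load 108 at a = 1: Pab(L + b)/(6LEI) = 129.6/EI
  span EF: triangular load, peak 10.6: 7w₀L³/(360EI) = 25.76/EI
  relative rotation θ_0 = (113 + 155.4)/EI = 268.4/EI
A unit hogging moment at E produces rotation L₁/(3EI) + L₂/(3EI) = 5.167/EI.
Slope continuity at E: θ_0 = M_E·5.167/EI, so M_E = 268.4/5.167 = 51.94 kip·ft (hogging).

M_E = 51.94 kip·ft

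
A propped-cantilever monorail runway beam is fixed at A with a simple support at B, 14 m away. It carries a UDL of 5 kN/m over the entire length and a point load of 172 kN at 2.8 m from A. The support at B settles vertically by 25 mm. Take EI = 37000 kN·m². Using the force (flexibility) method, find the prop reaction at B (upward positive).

R_B = 34.87 kN

Remove the prop at B; the released (primary) structure is a cantilever built in at A.
Primary-structure tip deflection at B by superposition:
  UDL 5: wL⁴/(8EI) = 24010/EI
  point load 172 at a = 2.8: Pa²(3L − a)/(6EI) = 8810/EI
  δ_0 = 32820/EI
Tip deflection under a unit load at B: L³/(3EI) = 914.7/EI.
With EI = 37000 kN·m²: δ_0 = 0.88703 m and δ_{BB} = 0.024721 m/kN.
Compatibility — the beam at B must follow the support down by 0.025 m: δ_0 − R_B·δ_{BB} = 0.025, so R_B = (0.88703 − 0.025)/0.024721 = 34.87 kN.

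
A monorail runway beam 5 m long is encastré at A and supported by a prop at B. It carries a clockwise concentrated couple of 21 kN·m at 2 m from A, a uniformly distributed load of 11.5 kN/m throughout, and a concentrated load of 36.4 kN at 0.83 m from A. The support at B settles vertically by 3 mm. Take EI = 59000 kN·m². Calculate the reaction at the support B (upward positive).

Release the roller at B. Primary structure: cantilever fixed at A.
Deflection at B on the released cantilever, summing each load's contribution:
  clockwise couple 21 at a = 2: M₀a(2L − a)/(2EI) = 168/EI
  UDL 11.5: wL⁴/(8EI) = 898.4/EI
  point load 36.4 at a = 0.83: Pa²(3L − a)/(6EI) = 59.22/EI
  δ_0 = 1126/EI
Flexibility coefficient — unit upward force at B: δ_{BB} = L³/(3EI) = 41.67/EI.
With EI = 59000 kN·m²: δ_0 = 0.019079 m and δ_{BB} = 0.000706 m/kN.
Compatibility — the beam at B must follow the support down by 0.003 m: δ_0 − R_B·δ_{BB} = 0.003, so R_B = (0.019079 − 0.003)/0.000706 = 22.77 kN.

R_B = 22.77 kN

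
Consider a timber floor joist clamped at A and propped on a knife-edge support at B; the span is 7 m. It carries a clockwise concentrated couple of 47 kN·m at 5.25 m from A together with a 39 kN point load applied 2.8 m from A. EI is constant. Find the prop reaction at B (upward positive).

Remove the prop at B; the released (primary) structure is a cantilever built in at A.
Free-end deflection of the primary structure under the applied loading (downward +):
  clockwise couple 47 at a = 5.25: M₀a(2L − a)/(2EI) = 1080/EI
  point load 39 at a = 2.8: Pa²(3L − a)/(6EI) = 927.5/EI
  δ_0 = 2007/EI
Flexibility coefficient — unit upward force at B: δ_{BB} = L³/(3EI) = 114.3/EI.
Compatibility at B: δ_0 − R_B·δ_{BB} = 0, so R_B = 2007/114.3 = 17.55 kN.

R_B = 17.55 kN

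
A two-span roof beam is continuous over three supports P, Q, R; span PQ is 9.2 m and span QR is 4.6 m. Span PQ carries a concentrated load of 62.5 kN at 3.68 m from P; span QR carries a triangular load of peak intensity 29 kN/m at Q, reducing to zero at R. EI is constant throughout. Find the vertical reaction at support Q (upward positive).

R_Q = 94.91 kN

Insert a hinge at Q; M_Q is the redundant, and each span becomes simply supported.
End slopes at the hinge Q, treating each span as simply supported:
  span PQ: point load 62.5 at a = 3.68: Pab(L + a)/(6LEI) = 296.2/EI
  span QR: triangular load, peak 29: w₀L³/(45EI) = 62.73/EI
  relative rotation θ_0 = (296.2 + 62.73)/EI = 359/EI
A unit hogging moment at Q produces rotation L₁/(3EI) + L₂/(3EI) = 4.6/EI.
Compatibility: M_Q·(L₁+L₂)/(3EI) = θ_0, giving M_Q = 78.04 kN·m (hogging).
Span PQ, ΣM about P with M_Q applied at Q: R_Q^{PQ}·9.2 = 230 + 78.04, so R_Q^{PQ} = 33.48 kN and R_P = 62.5 − 33.48 = 29.02 kN.
Span QR, ΣM about R: R_Q^{QR}·4.6 = 204.5 + 78.04, so R_Q^{QR} = 61.43 kN and R_R = 66.7 − 61.43 = 5.269 kN.
R_Q = 33.48 + 61.43 = 94.91 kN.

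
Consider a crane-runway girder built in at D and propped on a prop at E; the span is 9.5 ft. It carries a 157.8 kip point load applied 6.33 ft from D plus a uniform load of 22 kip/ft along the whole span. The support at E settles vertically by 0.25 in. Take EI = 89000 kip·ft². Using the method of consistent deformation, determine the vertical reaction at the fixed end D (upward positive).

R_D = 213.2 kip

Take the reaction at E as the redundant and release it; the primary structure is a cantilever fixed at D.
Primary-structure tip deflection at E by superposition:
  point load 157.8 at a = 6.33: Pa²(3L − a)/(6EI) = 23363/EI
  UDL 22: wL⁴/(8EI) = 22399/EI
  δ_0 = 45762/EI
Tip deflection under a unit load at E: L³/(3EI) = 285.8/EI.
With EI = 89000 kip·ft²: δ_0 = 0.51418 ft and δ_{EE} = 0.003211 ft/kip.
Compatibility — the beam at E must follow the support down by 0.02083 ft: δ_0 − R_E·δ_{EE} = 0.02083, so R_E = (0.51418 − 0.02083)/0.003211 = 153.6 kip.
Vertical equilibrium: R_D = ΣP − R_E = 366.8 − 153.6 = 213.2 kip.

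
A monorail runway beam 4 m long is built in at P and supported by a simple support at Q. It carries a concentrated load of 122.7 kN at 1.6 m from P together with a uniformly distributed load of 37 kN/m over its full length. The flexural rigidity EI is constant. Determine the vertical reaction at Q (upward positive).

Release the roller at Q. Primary structure: cantilever fixed at P.
Downward deflection at the released point Q due to the loads:
  point load 122.7 at a = 1.6: Pa²(3L − a)/(6EI) = 544.5/EI
  UDL 37: wL⁴/(8EI) = 1184/EI
  δ_0 = 1728/EI
Flexibility coefficient — unit upward force at Q: δ_{QQ} = L³/(3EI) = 21.33/EI.
The prop prevents deflection at Q: R_Q = δ_0/δ_{QQ} = 1728/21.33 = 81.02 kN.

R_Q = 81.02 kN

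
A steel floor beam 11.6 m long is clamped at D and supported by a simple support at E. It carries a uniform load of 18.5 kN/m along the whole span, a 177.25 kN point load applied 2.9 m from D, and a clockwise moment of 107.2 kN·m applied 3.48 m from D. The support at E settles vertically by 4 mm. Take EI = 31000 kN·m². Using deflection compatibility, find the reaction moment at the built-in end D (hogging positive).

M_D = 676.5 kN·m

Choose R_E as the redundant. The primary structure is the cantilever fixed at D.
Free-end deflection of the primary structure under the applied loading (downward +):
  UDL 18.5: wL⁴/(8EI) = 41871/EI
  point load 177.25 at a = 2.9: Pa²(3L − a)/(6EI) = 7925/EI
  clockwise couple 107.2 at a = 3.48: M₀a(2L − a)/(2EI) = 3678/EI
  δ_0 = 53475/EI
Flexibility coefficient — unit upward force at E: δ_{EE} = L³/(3EI) = 520.3/EI.
With EI = 31000 kN·m²: δ_0 = 1.725 m and δ_{EE} = 0.016784 m/kN.
Compatibility — the beam at E must follow the support down by 0.004 m: δ_0 − R_E·δ_{EE} = 0.004, so R_E = (1.725 − 0.004)/0.016784 = 102.5 kN.
Moment equilibrium about D: M_D = Σ(load moments about D) − R_E·L = 1866 − 102.5×11.6 = 676.5 kN·m.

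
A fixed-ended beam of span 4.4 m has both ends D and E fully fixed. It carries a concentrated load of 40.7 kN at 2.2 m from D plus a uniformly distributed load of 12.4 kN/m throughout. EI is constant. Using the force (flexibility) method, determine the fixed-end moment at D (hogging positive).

M_D = 42.39 kN·m

Release both end moments; the primary structure is a simply-supported span DE with redundants M_D and M_E.
On the primary (simply-supported) span, the end slopes from the loading are:
  at D: point load 40.7 at a = 2.2: Pab(L + b)/(6LEI) = 49.25/EI
  at E: point load 40.7 at a = 2.2: Pab(L + a)/(6LEI) = 49.25/EI
  at D: UDL 12.4: wL³/(24EI) = 44.01/EI
  at E: UDL 12.4: wL³/(24EI) = 44.01/EI
  θ_D0 = 93.26/EI,  θ_E0 = 93.26/EI
Flexibility coefficients: a unit moment at one end gives L/(3EI) there and L/(6EI) at the far end, so f₁₁ = f₂₂ = 1.467/EI and f₁₂ = f₂₁ = 0.7333/EI.
Compatibility — zero rotation at each built-in end:
  1.467 M_D + 0.7333 M_E = 93.26
  0.7333 M_D + 1.467 M_E = 93.26
Solving the pair gives M_D = 42.39 kN·m and M_E = 42.39 kN·m (hogging).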